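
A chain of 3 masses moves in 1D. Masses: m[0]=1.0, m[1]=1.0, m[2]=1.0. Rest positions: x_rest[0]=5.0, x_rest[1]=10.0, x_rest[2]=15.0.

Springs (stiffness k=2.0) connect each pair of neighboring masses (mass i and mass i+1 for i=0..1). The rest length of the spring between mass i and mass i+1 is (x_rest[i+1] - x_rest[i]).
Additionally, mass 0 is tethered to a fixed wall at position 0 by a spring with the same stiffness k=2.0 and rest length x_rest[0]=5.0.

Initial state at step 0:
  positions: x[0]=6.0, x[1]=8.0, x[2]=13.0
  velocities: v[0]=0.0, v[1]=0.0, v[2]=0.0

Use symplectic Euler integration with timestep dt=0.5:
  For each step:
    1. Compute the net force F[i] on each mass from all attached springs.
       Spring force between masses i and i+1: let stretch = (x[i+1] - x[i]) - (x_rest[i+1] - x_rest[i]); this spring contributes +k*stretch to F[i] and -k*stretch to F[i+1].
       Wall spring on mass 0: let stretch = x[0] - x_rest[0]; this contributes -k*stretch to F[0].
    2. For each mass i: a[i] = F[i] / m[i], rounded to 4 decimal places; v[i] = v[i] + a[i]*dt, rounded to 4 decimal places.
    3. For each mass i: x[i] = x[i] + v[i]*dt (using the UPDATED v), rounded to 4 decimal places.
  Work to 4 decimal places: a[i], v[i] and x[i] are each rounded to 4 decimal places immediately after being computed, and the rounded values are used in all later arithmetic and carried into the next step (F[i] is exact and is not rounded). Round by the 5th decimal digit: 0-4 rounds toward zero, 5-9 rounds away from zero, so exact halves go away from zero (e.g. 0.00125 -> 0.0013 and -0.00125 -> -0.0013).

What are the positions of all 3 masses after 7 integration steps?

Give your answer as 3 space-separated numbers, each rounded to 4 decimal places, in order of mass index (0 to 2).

Step 0: x=[6.0000 8.0000 13.0000] v=[0.0000 0.0000 0.0000]
Step 1: x=[4.0000 9.5000 13.0000] v=[-4.0000 3.0000 0.0000]
Step 2: x=[2.7500 10.0000 13.7500] v=[-2.5000 1.0000 1.5000]
Step 3: x=[3.7500 8.7500 15.1250] v=[2.0000 -2.5000 2.7500]
Step 4: x=[5.3750 8.1875 15.8125] v=[3.2500 -1.1250 1.3750]
Step 5: x=[5.7188 10.0313 15.1875] v=[0.6875 3.6875 -1.2500]
Step 6: x=[5.3594 12.2969 14.4844] v=[-0.7188 4.5312 -1.4062]
Step 7: x=[5.7891 12.1875 15.1876] v=[0.8593 -0.2188 1.4063]

Answer: 5.7891 12.1875 15.1876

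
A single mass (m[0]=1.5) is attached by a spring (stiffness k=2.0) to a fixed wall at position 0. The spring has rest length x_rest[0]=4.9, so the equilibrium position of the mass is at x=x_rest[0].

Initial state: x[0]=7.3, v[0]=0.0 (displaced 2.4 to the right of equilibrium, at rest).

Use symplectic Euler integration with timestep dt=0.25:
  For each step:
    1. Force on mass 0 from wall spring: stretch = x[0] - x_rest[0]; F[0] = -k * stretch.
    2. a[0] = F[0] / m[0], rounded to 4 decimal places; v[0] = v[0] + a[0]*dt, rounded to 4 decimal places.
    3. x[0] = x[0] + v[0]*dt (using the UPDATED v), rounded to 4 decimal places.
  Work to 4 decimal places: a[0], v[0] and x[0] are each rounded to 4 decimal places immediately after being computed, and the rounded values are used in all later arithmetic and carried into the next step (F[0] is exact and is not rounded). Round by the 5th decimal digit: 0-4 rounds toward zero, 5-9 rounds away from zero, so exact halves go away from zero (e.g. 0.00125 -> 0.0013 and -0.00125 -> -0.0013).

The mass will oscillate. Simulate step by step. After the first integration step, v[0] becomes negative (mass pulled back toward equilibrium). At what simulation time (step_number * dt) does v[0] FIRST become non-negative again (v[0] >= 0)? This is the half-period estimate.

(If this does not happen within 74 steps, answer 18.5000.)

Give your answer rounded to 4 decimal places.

Step 0: x=[7.3000] v=[0.0000]
Step 1: x=[7.1000] v=[-0.8000]
Step 2: x=[6.7167] v=[-1.5333]
Step 3: x=[6.1820] v=[-2.1389]
Step 4: x=[5.5405] v=[-2.5662]
Step 5: x=[4.8456] v=[-2.7797]
Step 6: x=[4.1552] v=[-2.7616]
Step 7: x=[3.5269] v=[-2.5133]
Step 8: x=[3.0130] v=[-2.0556]
Step 9: x=[2.6564] v=[-1.4266]
Step 10: x=[2.4867] v=[-0.6787]
Step 11: x=[2.5181] v=[0.1257]
First v>=0 after going negative at step 11, time=2.7500

Answer: 2.7500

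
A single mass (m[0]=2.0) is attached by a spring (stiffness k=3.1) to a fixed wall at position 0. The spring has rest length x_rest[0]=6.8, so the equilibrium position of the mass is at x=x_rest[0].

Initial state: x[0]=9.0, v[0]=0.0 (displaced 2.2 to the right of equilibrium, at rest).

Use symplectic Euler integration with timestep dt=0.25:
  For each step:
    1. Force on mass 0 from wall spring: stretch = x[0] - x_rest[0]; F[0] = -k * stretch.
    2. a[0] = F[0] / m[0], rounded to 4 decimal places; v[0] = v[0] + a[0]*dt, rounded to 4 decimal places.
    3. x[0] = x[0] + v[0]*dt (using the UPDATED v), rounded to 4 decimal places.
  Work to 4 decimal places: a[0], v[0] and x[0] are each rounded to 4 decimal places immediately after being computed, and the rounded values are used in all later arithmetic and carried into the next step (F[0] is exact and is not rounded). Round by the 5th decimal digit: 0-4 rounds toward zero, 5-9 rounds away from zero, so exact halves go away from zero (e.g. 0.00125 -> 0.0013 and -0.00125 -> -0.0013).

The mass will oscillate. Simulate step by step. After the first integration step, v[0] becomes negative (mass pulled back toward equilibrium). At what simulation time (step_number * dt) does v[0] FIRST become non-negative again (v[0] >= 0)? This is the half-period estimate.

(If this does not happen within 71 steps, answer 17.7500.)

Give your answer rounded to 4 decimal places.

Answer: 2.7500

Derivation:
Step 0: x=[9.0000] v=[0.0000]
Step 1: x=[8.7869] v=[-0.8525]
Step 2: x=[8.3813] v=[-1.6224]
Step 3: x=[7.8225] v=[-2.2352]
Step 4: x=[7.1647] v=[-2.6314]
Step 5: x=[6.4715] v=[-2.7727]
Step 6: x=[5.8102] v=[-2.6454]
Step 7: x=[5.2447] v=[-2.2619]
Step 8: x=[4.8299] v=[-1.6592]
Step 9: x=[4.6060] v=[-0.8958]
Step 10: x=[4.5946] v=[-0.0456]
Step 11: x=[4.7969] v=[0.8090]
First v>=0 after going negative at step 11, time=2.7500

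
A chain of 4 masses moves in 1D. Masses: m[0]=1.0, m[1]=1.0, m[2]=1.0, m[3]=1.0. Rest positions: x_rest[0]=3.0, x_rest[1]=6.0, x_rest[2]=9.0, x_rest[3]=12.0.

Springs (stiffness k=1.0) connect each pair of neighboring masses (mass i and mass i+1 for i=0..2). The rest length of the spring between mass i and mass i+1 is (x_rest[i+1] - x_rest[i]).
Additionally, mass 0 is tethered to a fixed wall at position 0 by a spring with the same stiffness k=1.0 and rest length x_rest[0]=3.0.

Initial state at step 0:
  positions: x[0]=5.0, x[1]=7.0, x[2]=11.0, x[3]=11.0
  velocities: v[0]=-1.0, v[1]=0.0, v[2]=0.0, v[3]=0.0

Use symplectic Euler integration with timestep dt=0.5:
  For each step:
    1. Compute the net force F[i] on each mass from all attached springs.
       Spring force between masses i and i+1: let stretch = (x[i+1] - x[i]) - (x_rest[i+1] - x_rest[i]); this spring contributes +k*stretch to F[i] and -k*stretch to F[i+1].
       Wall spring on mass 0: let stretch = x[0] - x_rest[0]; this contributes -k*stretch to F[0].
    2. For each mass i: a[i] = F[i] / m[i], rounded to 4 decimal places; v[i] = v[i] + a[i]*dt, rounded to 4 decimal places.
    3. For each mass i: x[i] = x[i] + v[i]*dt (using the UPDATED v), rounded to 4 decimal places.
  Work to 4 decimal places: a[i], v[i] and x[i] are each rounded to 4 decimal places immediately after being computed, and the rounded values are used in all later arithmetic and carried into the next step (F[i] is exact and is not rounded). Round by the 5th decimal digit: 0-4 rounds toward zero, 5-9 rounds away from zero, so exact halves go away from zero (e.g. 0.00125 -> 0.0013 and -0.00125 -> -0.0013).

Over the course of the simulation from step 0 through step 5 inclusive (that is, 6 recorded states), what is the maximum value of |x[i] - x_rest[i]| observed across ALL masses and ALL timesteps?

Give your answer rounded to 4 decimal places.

Step 0: x=[5.0000 7.0000 11.0000 11.0000] v=[-1.0000 0.0000 0.0000 0.0000]
Step 1: x=[3.7500 7.5000 10.0000 11.7500] v=[-2.5000 1.0000 -2.0000 1.5000]
Step 2: x=[2.5000 7.6875 8.8125 12.8125] v=[-2.5000 0.3750 -2.3750 2.1250]
Step 3: x=[1.9219 6.8594 8.3438 13.6250] v=[-1.1563 -1.6563 -0.9375 1.6250]
Step 4: x=[2.0977 5.1680 8.8243 13.8672] v=[0.3515 -3.3829 0.9609 0.4844]
Step 5: x=[2.5166 3.6231 9.6514 13.5987] v=[0.8378 -3.0899 1.6542 -0.5371]
Max displacement = 2.3769

Answer: 2.3769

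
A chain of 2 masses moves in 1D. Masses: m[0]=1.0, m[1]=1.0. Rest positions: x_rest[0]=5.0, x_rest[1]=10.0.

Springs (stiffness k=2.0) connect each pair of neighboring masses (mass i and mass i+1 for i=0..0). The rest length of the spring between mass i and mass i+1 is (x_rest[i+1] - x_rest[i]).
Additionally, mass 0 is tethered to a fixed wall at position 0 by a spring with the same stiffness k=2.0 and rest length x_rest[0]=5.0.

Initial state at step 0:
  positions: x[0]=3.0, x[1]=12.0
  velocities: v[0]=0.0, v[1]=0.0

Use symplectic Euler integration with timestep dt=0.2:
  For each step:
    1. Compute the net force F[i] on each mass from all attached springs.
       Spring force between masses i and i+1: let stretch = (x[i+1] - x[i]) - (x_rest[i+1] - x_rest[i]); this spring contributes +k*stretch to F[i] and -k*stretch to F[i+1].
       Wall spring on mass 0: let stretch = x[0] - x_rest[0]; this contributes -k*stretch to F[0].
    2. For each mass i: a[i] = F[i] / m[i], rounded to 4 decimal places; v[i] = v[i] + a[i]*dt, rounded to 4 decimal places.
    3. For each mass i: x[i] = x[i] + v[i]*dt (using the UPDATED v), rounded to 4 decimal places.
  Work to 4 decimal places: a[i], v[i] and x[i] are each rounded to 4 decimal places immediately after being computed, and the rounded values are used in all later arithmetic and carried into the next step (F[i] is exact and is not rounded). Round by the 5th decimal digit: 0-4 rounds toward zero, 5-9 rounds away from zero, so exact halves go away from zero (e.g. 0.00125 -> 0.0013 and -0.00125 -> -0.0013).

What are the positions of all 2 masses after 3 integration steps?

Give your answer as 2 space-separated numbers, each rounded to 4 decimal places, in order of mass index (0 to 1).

Answer: 5.3895 10.3867

Derivation:
Step 0: x=[3.0000 12.0000] v=[0.0000 0.0000]
Step 1: x=[3.4800 11.6800] v=[2.4000 -1.6000]
Step 2: x=[4.3376 11.1040] v=[4.2880 -2.8800]
Step 3: x=[5.3895 10.3867] v=[5.2595 -3.5866]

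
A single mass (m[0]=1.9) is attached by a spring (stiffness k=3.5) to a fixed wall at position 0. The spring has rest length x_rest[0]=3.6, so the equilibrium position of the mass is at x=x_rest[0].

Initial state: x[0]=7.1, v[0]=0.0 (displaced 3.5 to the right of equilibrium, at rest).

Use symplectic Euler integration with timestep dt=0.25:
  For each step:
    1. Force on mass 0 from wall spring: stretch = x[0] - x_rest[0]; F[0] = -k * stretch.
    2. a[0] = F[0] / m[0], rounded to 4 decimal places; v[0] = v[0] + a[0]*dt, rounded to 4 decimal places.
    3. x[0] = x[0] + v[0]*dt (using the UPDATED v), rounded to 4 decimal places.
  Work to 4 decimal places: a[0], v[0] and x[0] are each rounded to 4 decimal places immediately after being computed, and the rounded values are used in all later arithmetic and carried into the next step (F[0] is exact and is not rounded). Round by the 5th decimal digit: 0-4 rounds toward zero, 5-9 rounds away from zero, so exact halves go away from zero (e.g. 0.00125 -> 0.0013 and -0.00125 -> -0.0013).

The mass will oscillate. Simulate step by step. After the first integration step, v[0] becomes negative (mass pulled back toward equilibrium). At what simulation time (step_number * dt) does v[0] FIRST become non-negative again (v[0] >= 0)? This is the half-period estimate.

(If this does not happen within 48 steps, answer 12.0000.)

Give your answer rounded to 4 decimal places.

Step 0: x=[7.1000] v=[0.0000]
Step 1: x=[6.6970] v=[-1.6119]
Step 2: x=[5.9375] v=[-3.0382]
Step 3: x=[4.9088] v=[-4.1147]
Step 4: x=[3.7295] v=[-4.7174]
Step 5: x=[2.5352] v=[-4.7771]
Step 6: x=[1.4635] v=[-4.2867]
Step 7: x=[0.6378] v=[-3.3028]
Step 8: x=[0.1532] v=[-1.9386]
Step 9: x=[0.0654] v=[-0.3513]
Step 10: x=[0.3845] v=[1.2765]
First v>=0 after going negative at step 10, time=2.5000

Answer: 2.5000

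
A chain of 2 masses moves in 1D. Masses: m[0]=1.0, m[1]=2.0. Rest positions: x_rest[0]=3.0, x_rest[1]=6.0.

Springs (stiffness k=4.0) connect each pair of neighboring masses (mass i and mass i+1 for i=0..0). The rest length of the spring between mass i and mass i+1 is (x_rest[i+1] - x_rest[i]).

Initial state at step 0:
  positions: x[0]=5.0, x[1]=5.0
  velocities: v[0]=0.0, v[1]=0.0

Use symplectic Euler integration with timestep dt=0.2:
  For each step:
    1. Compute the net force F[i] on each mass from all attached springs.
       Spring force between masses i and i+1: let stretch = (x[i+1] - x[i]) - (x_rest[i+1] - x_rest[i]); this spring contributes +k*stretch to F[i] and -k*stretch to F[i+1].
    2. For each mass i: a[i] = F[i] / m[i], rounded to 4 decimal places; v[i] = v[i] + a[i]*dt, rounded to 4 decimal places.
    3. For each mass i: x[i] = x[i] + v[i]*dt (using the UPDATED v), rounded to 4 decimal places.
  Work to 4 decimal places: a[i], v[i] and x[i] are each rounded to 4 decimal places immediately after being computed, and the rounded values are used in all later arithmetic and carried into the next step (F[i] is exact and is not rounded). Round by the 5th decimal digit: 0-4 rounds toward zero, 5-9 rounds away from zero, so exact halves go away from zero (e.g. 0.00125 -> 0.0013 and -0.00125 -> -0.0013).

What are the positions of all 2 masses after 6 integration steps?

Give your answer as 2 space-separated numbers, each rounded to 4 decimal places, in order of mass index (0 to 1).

Step 0: x=[5.0000 5.0000] v=[0.0000 0.0000]
Step 1: x=[4.5200 5.2400] v=[-2.4000 1.2000]
Step 2: x=[3.6752 5.6624] v=[-4.2240 2.1120]
Step 3: x=[2.6684 6.1658] v=[-5.0342 2.5171]
Step 4: x=[1.7411 6.6294] v=[-4.6363 2.3181]
Step 5: x=[1.1160 6.9420] v=[-3.1257 1.5628]
Step 6: x=[0.9430 7.0285] v=[-0.8649 0.4324]

Answer: 0.9430 7.0285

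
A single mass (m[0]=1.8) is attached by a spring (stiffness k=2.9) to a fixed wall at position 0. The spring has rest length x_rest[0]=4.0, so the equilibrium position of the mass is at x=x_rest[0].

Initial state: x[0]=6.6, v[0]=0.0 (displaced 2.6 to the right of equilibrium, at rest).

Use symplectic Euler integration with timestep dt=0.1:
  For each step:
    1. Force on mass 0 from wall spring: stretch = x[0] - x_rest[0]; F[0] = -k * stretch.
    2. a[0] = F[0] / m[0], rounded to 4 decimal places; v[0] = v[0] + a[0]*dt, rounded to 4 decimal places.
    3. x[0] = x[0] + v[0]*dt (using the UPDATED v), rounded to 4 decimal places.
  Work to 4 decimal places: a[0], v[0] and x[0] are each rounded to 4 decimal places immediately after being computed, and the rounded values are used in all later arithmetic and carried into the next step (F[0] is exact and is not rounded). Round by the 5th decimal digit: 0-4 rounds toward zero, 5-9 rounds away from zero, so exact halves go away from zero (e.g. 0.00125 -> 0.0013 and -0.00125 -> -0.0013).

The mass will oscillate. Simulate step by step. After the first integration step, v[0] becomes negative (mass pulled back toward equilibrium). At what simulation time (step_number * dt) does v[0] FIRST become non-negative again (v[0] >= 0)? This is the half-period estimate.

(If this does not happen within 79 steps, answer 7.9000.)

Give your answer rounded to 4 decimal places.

Answer: 2.5000

Derivation:
Step 0: x=[6.6000] v=[0.0000]
Step 1: x=[6.5581] v=[-0.4189]
Step 2: x=[6.4750] v=[-0.8310]
Step 3: x=[6.3520] v=[-1.2298]
Step 4: x=[6.1911] v=[-1.6087]
Step 5: x=[5.9949] v=[-1.9617]
Step 6: x=[5.7666] v=[-2.2831]
Step 7: x=[5.5098] v=[-2.5677]
Step 8: x=[5.2287] v=[-2.8110]
Step 9: x=[4.9278] v=[-3.0090]
Step 10: x=[4.6120] v=[-3.1585]
Step 11: x=[4.2863] v=[-3.2571]
Step 12: x=[3.9560] v=[-3.3032]
Step 13: x=[3.6264] v=[-3.2961]
Step 14: x=[3.3028] v=[-3.2359]
Step 15: x=[2.9904] v=[-3.1236]
Step 16: x=[2.6943] v=[-2.9609]
Step 17: x=[2.4193] v=[-2.7505]
Step 18: x=[2.1697] v=[-2.4958]
Step 19: x=[1.9496] v=[-2.2009]
Step 20: x=[1.7625] v=[-1.8706]
Step 21: x=[1.6115] v=[-1.5101]
Step 22: x=[1.4990] v=[-1.1253]
Step 23: x=[1.4268] v=[-0.7224]
Step 24: x=[1.3960] v=[-0.3078]
Step 25: x=[1.4072] v=[0.1117]
First v>=0 after going negative at step 25, time=2.5000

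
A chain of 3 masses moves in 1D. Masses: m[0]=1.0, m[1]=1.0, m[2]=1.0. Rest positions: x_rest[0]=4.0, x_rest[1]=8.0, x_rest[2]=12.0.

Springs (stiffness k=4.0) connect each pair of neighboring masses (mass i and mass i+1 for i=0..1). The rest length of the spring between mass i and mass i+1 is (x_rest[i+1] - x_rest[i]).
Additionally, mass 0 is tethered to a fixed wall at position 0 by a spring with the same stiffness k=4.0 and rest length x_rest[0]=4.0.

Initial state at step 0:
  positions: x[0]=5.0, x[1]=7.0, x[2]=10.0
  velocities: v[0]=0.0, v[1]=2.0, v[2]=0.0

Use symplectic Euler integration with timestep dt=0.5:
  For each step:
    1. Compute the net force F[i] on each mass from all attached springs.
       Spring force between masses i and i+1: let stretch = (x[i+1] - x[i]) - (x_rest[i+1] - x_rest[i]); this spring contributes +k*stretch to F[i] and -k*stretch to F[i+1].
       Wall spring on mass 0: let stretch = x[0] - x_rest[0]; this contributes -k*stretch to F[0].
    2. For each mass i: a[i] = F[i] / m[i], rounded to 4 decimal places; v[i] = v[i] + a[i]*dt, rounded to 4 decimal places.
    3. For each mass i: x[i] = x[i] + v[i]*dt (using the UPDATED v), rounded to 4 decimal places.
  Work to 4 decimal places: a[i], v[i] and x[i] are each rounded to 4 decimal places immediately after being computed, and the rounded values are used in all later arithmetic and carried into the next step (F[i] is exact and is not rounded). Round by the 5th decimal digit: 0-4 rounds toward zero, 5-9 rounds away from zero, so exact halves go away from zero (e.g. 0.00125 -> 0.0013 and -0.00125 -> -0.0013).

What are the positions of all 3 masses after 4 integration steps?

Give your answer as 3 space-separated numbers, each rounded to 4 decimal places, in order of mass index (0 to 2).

Answer: 5.0000 11.0000 12.0000

Derivation:
Step 0: x=[5.0000 7.0000 10.0000] v=[0.0000 2.0000 0.0000]
Step 1: x=[2.0000 9.0000 11.0000] v=[-6.0000 4.0000 2.0000]
Step 2: x=[4.0000 6.0000 14.0000] v=[4.0000 -6.0000 6.0000]
Step 3: x=[4.0000 9.0000 13.0000] v=[0.0000 6.0000 -2.0000]
Step 4: x=[5.0000 11.0000 12.0000] v=[2.0000 4.0000 -2.0000]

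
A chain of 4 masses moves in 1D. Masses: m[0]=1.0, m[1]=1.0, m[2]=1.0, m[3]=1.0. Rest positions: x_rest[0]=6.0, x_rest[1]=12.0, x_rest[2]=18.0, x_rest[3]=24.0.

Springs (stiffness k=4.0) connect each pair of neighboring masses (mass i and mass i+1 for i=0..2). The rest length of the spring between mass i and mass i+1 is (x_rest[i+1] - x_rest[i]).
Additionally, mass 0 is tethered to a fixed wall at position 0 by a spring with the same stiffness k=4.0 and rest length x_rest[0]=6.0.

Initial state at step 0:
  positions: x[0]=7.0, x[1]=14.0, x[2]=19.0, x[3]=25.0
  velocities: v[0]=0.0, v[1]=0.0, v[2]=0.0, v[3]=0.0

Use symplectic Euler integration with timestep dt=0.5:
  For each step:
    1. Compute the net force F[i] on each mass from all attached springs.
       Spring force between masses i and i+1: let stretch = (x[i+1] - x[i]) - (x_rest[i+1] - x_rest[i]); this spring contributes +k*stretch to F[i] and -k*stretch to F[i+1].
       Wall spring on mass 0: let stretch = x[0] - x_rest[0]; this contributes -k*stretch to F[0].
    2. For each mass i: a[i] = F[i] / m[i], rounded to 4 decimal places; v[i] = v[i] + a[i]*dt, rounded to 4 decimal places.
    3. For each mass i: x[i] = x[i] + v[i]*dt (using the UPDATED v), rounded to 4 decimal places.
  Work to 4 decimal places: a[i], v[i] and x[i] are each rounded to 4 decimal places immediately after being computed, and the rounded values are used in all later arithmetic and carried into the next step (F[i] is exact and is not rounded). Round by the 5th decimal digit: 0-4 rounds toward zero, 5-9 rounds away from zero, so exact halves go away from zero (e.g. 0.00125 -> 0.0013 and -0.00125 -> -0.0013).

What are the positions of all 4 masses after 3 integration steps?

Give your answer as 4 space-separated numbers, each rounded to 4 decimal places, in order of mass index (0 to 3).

Step 0: x=[7.0000 14.0000 19.0000 25.0000] v=[0.0000 0.0000 0.0000 0.0000]
Step 1: x=[7.0000 12.0000 20.0000 25.0000] v=[0.0000 -4.0000 2.0000 0.0000]
Step 2: x=[5.0000 13.0000 18.0000 26.0000] v=[-4.0000 2.0000 -4.0000 2.0000]
Step 3: x=[6.0000 11.0000 19.0000 25.0000] v=[2.0000 -4.0000 2.0000 -2.0000]

Answer: 6.0000 11.0000 19.0000 25.0000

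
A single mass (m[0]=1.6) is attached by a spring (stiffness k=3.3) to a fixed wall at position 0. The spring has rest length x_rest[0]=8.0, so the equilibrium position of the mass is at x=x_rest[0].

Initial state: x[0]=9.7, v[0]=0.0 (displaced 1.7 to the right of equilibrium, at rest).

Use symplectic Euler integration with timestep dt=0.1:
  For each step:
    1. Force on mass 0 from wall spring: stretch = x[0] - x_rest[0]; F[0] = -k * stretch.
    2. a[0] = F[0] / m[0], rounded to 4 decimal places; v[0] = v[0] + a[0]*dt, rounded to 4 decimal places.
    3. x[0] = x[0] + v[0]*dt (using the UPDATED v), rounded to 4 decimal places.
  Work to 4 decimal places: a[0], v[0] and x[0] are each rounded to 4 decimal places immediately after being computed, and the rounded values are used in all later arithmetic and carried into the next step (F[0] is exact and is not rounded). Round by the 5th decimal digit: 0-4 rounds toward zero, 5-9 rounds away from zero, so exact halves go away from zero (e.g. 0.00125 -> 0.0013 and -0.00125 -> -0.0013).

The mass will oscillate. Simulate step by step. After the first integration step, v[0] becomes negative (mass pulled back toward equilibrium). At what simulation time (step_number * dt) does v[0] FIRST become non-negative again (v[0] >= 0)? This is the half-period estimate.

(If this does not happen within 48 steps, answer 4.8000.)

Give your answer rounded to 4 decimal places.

Answer: 2.2000

Derivation:
Step 0: x=[9.7000] v=[0.0000]
Step 1: x=[9.6649] v=[-0.3506]
Step 2: x=[9.5955] v=[-0.6940]
Step 3: x=[9.4932] v=[-1.0231]
Step 4: x=[9.3601] v=[-1.3311]
Step 5: x=[9.1989] v=[-1.6116]
Step 6: x=[9.0130] v=[-1.8589]
Step 7: x=[8.8062] v=[-2.0678]
Step 8: x=[8.5828] v=[-2.2341]
Step 9: x=[8.3474] v=[-2.3543]
Step 10: x=[8.1048] v=[-2.4260]
Step 11: x=[7.8600] v=[-2.4476]
Step 12: x=[7.6181] v=[-2.4187]
Step 13: x=[7.3841] v=[-2.3399]
Step 14: x=[7.1628] v=[-2.2129]
Step 15: x=[6.9588] v=[-2.0402]
Step 16: x=[6.7763] v=[-1.8255]
Step 17: x=[6.6190] v=[-1.5731]
Step 18: x=[6.4902] v=[-1.2883]
Step 19: x=[6.3925] v=[-0.9769]
Step 20: x=[6.3280] v=[-0.6454]
Step 21: x=[6.2979] v=[-0.3006]
Step 22: x=[6.3030] v=[0.0505]
First v>=0 after going negative at step 22, time=2.2000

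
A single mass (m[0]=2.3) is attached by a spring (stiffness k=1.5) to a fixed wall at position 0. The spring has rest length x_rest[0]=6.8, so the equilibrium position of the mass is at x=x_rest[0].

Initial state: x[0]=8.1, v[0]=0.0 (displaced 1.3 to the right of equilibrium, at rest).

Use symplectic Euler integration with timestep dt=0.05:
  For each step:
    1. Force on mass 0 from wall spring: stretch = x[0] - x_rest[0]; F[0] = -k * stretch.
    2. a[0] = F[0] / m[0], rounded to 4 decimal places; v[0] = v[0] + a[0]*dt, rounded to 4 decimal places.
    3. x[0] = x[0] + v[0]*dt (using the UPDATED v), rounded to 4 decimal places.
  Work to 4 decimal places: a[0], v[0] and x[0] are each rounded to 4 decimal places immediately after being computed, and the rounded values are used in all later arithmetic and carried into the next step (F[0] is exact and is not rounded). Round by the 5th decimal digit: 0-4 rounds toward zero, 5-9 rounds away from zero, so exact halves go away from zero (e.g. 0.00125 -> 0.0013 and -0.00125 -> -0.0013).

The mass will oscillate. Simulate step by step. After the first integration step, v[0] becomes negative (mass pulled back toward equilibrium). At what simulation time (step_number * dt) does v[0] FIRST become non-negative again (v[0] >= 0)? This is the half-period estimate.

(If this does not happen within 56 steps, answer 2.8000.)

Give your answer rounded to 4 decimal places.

Answer: 2.8000

Derivation:
Step 0: x=[8.1000] v=[0.0000]
Step 1: x=[8.0979] v=[-0.0424]
Step 2: x=[8.0937] v=[-0.0847]
Step 3: x=[8.0874] v=[-0.1269]
Step 4: x=[8.0790] v=[-0.1689]
Step 5: x=[8.0685] v=[-0.2106]
Step 6: x=[8.0559] v=[-0.2520]
Step 7: x=[8.0413] v=[-0.2930]
Step 8: x=[8.0246] v=[-0.3335]
Step 9: x=[8.0059] v=[-0.3734]
Step 10: x=[7.9853] v=[-0.4127]
Step 11: x=[7.9627] v=[-0.4514]
Step 12: x=[7.9382] v=[-0.4893]
Step 13: x=[7.9119] v=[-0.5264]
Step 14: x=[7.8838] v=[-0.5627]
Step 15: x=[7.8539] v=[-0.5980]
Step 16: x=[7.8223] v=[-0.6324]
Step 17: x=[7.7890] v=[-0.6657]
Step 18: x=[7.7541] v=[-0.6980]
Step 19: x=[7.7176] v=[-0.7291]
Step 20: x=[7.6797] v=[-0.7590]
Step 21: x=[7.6403] v=[-0.7877]
Step 22: x=[7.5995] v=[-0.8151]
Step 23: x=[7.5574] v=[-0.8412]
Step 24: x=[7.5141] v=[-0.8659]
Step 25: x=[7.4696] v=[-0.8892]
Step 26: x=[7.4241] v=[-0.9110]
Step 27: x=[7.3775] v=[-0.9314]
Step 28: x=[7.3300] v=[-0.9502]
Step 29: x=[7.2816] v=[-0.9675]
Step 30: x=[7.2324] v=[-0.9832]
Step 31: x=[7.1825] v=[-0.9973]
Step 32: x=[7.1320] v=[-1.0098]
Step 33: x=[7.0810] v=[-1.0206]
Step 34: x=[7.0295] v=[-1.0298]
Step 35: x=[6.9776] v=[-1.0373]
Step 36: x=[6.9254] v=[-1.0431]
Step 37: x=[6.8730] v=[-1.0472]
Step 38: x=[6.8205] v=[-1.0496]
Step 39: x=[6.7680] v=[-1.0503]
Step 40: x=[6.7155] v=[-1.0493]
Step 41: x=[6.6632] v=[-1.0465]
Step 42: x=[6.6111] v=[-1.0420]
Step 43: x=[6.5593] v=[-1.0358]
Step 44: x=[6.5079] v=[-1.0280]
Step 45: x=[6.4570] v=[-1.0185]
Step 46: x=[6.4066] v=[-1.0073]
Step 47: x=[6.3569] v=[-0.9945]
Step 48: x=[6.3079] v=[-0.9801]
Step 49: x=[6.2597] v=[-0.9641]
Step 50: x=[6.2124] v=[-0.9465]
Step 51: x=[6.1660] v=[-0.9273]
Step 52: x=[6.1207] v=[-0.9066]
Step 53: x=[6.0765] v=[-0.8845]
Step 54: x=[6.0335] v=[-0.8609]
Step 55: x=[5.9917] v=[-0.8359]
Step 56: x=[5.9512] v=[-0.8095]
v[0] did not become non-negative within 56 steps; using fallback time=2.8000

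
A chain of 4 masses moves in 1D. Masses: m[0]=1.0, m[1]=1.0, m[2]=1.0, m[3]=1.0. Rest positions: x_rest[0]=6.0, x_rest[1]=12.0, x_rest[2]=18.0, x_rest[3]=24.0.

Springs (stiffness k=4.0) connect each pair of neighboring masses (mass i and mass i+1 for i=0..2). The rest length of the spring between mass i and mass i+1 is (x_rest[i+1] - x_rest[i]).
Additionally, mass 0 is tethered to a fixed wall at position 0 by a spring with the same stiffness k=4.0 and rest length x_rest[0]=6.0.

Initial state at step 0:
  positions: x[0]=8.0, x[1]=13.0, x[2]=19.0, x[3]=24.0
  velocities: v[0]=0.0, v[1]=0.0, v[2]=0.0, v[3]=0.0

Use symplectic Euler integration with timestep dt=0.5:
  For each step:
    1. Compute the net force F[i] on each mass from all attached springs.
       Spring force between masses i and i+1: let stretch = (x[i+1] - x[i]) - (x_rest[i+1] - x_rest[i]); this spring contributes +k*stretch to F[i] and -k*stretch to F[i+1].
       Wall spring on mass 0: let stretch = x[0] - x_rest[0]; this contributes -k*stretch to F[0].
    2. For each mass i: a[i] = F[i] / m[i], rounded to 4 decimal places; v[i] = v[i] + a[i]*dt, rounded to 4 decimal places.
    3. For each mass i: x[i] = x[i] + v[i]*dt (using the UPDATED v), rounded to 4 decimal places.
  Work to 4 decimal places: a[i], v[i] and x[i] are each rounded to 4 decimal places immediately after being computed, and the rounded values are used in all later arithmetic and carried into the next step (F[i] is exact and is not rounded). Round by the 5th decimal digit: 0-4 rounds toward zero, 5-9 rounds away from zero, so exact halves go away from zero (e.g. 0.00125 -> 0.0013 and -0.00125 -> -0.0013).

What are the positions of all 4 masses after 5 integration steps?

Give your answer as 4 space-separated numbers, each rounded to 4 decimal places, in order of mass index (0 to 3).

Answer: 7.0000 12.0000 19.0000 22.0000

Derivation:
Step 0: x=[8.0000 13.0000 19.0000 24.0000] v=[0.0000 0.0000 0.0000 0.0000]
Step 1: x=[5.0000 14.0000 18.0000 25.0000] v=[-6.0000 2.0000 -2.0000 2.0000]
Step 2: x=[6.0000 10.0000 20.0000 25.0000] v=[2.0000 -8.0000 4.0000 0.0000]
Step 3: x=[5.0000 12.0000 17.0000 26.0000] v=[-2.0000 4.0000 -6.0000 2.0000]
Step 4: x=[6.0000 12.0000 18.0000 24.0000] v=[2.0000 0.0000 2.0000 -4.0000]
Step 5: x=[7.0000 12.0000 19.0000 22.0000] v=[2.0000 0.0000 2.0000 -4.0000]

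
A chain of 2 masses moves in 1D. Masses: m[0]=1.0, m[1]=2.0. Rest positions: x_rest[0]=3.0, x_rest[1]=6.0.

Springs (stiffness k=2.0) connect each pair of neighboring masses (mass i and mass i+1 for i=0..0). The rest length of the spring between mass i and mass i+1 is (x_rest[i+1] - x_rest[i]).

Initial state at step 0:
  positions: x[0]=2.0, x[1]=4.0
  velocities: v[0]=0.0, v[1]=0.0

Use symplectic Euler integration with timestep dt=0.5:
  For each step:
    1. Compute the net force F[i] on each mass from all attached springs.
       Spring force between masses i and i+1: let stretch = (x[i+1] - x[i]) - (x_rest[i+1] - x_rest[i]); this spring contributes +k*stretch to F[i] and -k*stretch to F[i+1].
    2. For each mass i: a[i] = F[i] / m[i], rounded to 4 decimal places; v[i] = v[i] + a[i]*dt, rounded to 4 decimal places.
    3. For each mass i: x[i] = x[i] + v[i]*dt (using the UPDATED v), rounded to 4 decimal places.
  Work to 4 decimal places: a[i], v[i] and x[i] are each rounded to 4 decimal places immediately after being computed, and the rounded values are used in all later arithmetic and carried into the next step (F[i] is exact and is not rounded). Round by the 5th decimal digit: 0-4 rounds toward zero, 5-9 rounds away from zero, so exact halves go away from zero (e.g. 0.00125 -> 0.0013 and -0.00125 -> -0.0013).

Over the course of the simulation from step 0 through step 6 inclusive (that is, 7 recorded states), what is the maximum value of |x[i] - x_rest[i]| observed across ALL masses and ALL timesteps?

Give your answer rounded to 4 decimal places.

Step 0: x=[2.0000 4.0000] v=[0.0000 0.0000]
Step 1: x=[1.5000 4.2500] v=[-1.0000 0.5000]
Step 2: x=[0.8750 4.5625] v=[-1.2500 0.6250]
Step 3: x=[0.5938 4.7032] v=[-0.5625 0.2813]
Step 4: x=[0.8673 4.5665] v=[0.5469 -0.2734]
Step 5: x=[1.4904 4.2550] v=[1.2461 -0.6230]
Step 6: x=[1.9958 4.0024] v=[1.0107 -0.5053]
Max displacement = 2.4062

Answer: 2.4062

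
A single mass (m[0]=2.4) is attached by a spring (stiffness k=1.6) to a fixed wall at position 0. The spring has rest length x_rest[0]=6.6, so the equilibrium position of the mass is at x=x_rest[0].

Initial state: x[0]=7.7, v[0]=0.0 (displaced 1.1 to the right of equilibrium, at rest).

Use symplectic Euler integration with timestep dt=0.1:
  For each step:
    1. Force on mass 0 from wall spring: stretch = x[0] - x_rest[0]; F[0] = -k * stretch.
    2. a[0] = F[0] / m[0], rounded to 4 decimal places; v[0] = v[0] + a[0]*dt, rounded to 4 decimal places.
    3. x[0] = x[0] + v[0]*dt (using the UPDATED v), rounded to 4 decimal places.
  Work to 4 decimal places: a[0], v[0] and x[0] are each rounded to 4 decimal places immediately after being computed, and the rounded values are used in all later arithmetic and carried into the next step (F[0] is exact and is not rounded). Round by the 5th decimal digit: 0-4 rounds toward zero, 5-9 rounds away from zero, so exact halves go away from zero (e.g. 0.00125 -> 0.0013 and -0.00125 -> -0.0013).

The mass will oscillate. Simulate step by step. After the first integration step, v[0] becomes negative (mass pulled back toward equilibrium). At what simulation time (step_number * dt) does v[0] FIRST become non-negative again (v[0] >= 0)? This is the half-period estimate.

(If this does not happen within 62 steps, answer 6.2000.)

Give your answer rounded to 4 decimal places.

Step 0: x=[7.7000] v=[0.0000]
Step 1: x=[7.6927] v=[-0.0733]
Step 2: x=[7.6781] v=[-0.1462]
Step 3: x=[7.6563] v=[-0.2181]
Step 4: x=[7.6275] v=[-0.2885]
Step 5: x=[7.5918] v=[-0.3570]
Step 6: x=[7.5495] v=[-0.4231]
Step 7: x=[7.5009] v=[-0.4864]
Step 8: x=[7.4463] v=[-0.5465]
Step 9: x=[7.3860] v=[-0.6029]
Step 10: x=[7.3205] v=[-0.6553]
Step 11: x=[7.2502] v=[-0.7033]
Step 12: x=[7.1755] v=[-0.7467]
Step 13: x=[7.0970] v=[-0.7851]
Step 14: x=[7.0152] v=[-0.8182]
Step 15: x=[6.9306] v=[-0.8459]
Step 16: x=[6.8438] v=[-0.8679]
Step 17: x=[6.7554] v=[-0.8842]
Step 18: x=[6.6659] v=[-0.8946]
Step 19: x=[6.5760] v=[-0.8990]
Step 20: x=[6.4863] v=[-0.8974]
Step 21: x=[6.3973] v=[-0.8898]
Step 22: x=[6.3097] v=[-0.8763]
Step 23: x=[6.2240] v=[-0.8570]
Step 24: x=[6.1408] v=[-0.8319]
Step 25: x=[6.0607] v=[-0.8013]
Step 26: x=[5.9842] v=[-0.7654]
Step 27: x=[5.9118] v=[-0.7244]
Step 28: x=[5.8440] v=[-0.6785]
Step 29: x=[5.7812] v=[-0.6281]
Step 30: x=[5.7239] v=[-0.5735]
Step 31: x=[5.6724] v=[-0.5151]
Step 32: x=[5.6271] v=[-0.4533]
Step 33: x=[5.5883] v=[-0.3884]
Step 34: x=[5.5562] v=[-0.3210]
Step 35: x=[5.5311] v=[-0.2514]
Step 36: x=[5.5131] v=[-0.1801]
Step 37: x=[5.5023] v=[-0.1076]
Step 38: x=[5.4989] v=[-0.0344]
Step 39: x=[5.5028] v=[0.0390]
First v>=0 after going negative at step 39, time=3.9000

Answer: 3.9000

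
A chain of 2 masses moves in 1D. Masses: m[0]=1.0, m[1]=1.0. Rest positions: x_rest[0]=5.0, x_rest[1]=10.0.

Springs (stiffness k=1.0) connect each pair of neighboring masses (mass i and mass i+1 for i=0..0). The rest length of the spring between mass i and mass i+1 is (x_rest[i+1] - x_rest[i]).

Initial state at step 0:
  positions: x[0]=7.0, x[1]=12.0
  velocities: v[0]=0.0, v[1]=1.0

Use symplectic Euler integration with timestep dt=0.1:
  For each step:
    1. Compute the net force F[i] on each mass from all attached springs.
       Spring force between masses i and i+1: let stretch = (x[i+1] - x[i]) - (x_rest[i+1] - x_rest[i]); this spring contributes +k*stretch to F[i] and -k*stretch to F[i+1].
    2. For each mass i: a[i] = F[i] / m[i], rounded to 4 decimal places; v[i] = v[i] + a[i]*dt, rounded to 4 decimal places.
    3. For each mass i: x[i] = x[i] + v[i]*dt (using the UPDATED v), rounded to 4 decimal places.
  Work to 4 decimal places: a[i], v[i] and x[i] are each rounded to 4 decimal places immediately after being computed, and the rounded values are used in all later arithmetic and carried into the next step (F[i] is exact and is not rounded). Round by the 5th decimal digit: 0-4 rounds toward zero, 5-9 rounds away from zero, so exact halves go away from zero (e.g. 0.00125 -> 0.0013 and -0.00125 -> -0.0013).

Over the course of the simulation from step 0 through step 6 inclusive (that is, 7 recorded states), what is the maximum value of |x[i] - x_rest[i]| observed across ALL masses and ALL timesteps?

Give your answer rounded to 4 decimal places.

Answer: 2.5661

Derivation:
Step 0: x=[7.0000 12.0000] v=[0.0000 1.0000]
Step 1: x=[7.0000 12.1000] v=[0.0000 1.0000]
Step 2: x=[7.0010 12.1990] v=[0.0100 0.9900]
Step 3: x=[7.0040 12.2960] v=[0.0298 0.9702]
Step 4: x=[7.0099 12.3901] v=[0.0590 0.9410]
Step 5: x=[7.0196 12.4804] v=[0.0970 0.9030]
Step 6: x=[7.0339 12.5661] v=[0.1431 0.8569]
Max displacement = 2.5661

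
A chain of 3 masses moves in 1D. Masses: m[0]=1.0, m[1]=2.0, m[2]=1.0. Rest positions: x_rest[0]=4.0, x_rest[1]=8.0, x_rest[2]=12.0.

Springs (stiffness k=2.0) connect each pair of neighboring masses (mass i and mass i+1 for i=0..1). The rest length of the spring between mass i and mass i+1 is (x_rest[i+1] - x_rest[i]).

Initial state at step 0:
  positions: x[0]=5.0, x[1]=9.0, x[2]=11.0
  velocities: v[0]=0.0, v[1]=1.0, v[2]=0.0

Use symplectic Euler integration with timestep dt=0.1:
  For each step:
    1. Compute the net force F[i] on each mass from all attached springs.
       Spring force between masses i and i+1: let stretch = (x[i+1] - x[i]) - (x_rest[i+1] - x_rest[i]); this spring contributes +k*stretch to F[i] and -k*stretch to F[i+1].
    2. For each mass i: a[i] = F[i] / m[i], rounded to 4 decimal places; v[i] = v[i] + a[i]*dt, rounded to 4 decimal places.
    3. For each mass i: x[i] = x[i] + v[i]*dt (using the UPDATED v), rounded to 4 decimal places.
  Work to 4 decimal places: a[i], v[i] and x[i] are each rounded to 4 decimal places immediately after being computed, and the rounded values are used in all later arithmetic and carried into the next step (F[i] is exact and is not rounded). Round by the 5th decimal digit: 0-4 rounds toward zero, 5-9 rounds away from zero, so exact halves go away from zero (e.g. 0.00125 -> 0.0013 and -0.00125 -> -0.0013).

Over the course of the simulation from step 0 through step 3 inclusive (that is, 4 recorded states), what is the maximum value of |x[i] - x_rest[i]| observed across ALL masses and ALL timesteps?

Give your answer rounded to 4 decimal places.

Answer: 1.1761

Derivation:
Step 0: x=[5.0000 9.0000 11.0000] v=[0.0000 1.0000 0.0000]
Step 1: x=[5.0000 9.0800 11.0400] v=[0.0000 0.8000 0.4000]
Step 2: x=[5.0016 9.1388 11.1208] v=[0.0160 0.5880 0.8080]
Step 3: x=[5.0059 9.1761 11.2420] v=[0.0434 0.3725 1.2116]
Max displacement = 1.1761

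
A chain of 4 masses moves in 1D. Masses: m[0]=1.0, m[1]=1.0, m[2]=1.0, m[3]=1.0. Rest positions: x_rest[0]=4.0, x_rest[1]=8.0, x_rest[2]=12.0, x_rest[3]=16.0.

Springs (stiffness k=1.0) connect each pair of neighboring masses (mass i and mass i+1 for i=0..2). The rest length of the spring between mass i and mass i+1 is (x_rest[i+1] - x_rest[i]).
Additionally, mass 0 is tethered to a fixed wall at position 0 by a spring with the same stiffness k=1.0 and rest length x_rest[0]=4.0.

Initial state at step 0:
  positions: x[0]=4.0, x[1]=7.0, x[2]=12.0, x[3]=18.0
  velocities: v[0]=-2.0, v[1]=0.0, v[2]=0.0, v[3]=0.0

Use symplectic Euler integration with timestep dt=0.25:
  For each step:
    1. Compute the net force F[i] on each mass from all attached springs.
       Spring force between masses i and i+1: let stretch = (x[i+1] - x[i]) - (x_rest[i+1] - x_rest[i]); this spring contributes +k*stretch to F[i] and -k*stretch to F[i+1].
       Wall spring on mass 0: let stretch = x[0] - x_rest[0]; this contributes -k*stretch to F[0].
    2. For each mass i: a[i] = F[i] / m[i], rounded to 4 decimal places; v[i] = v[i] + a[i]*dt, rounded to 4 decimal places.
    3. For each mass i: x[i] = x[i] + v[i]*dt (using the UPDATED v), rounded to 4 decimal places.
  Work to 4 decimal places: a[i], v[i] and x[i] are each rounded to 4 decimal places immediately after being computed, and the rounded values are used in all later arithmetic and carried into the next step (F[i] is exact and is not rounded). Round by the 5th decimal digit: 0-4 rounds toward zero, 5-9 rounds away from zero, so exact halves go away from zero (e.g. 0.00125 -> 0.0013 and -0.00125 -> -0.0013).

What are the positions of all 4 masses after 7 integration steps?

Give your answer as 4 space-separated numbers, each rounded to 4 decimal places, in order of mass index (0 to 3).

Step 0: x=[4.0000 7.0000 12.0000 18.0000] v=[-2.0000 0.0000 0.0000 0.0000]
Step 1: x=[3.4375 7.1250 12.0625 17.8750] v=[-2.2500 0.5000 0.2500 -0.5000]
Step 2: x=[2.8906 7.3281 12.1797 17.6367] v=[-2.1875 0.8125 0.4688 -0.9531]
Step 3: x=[2.4404 7.5571 12.3348 17.3074] v=[-1.8008 0.9160 0.6202 -1.3174]
Step 4: x=[2.1575 7.7649 12.5020 16.9173] v=[-1.1317 0.8313 0.6689 -1.5606]
Step 5: x=[2.0902 7.9183 12.6491 16.5012] v=[-0.2692 0.6137 0.5885 -1.6644]
Step 6: x=[2.2565 8.0032 12.7413 16.0944] v=[0.6653 0.3394 0.3688 -1.6274]
Step 7: x=[2.6410 8.0250 12.7470 15.7280] v=[1.5379 0.0873 0.0226 -1.4657]

Answer: 2.6410 8.0250 12.7470 15.7280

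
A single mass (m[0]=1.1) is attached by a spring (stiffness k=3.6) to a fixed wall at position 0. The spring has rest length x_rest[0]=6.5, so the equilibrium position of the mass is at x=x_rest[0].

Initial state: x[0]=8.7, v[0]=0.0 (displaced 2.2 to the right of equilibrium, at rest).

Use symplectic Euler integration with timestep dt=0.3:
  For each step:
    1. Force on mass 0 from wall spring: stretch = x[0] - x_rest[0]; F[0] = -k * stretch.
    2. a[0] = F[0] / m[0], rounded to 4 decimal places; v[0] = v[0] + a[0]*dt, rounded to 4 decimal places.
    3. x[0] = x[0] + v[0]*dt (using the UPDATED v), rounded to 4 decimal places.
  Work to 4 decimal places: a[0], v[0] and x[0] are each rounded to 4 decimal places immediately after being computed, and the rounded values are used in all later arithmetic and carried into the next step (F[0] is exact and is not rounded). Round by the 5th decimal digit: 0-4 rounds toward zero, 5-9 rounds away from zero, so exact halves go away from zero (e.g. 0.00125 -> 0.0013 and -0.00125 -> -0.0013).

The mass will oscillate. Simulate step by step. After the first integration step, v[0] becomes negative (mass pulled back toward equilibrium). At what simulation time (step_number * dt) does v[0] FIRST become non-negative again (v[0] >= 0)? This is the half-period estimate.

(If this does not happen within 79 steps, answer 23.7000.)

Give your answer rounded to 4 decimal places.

Answer: 1.8000

Derivation:
Step 0: x=[8.7000] v=[0.0000]
Step 1: x=[8.0520] v=[-2.1600]
Step 2: x=[6.9469] v=[-3.6838]
Step 3: x=[5.7101] v=[-4.1226]
Step 4: x=[4.7060] v=[-3.3471]
Step 5: x=[4.2303] v=[-1.5857]
Step 6: x=[4.4231] v=[0.6427]
First v>=0 after going negative at step 6, time=1.8000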